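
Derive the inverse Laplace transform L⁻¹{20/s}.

L⁻¹{c/s} = c, so L⁻¹{20/s} = 20

Final answer: 20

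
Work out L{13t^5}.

L{t^n} = n!/s^(n+1). So L{13t^5} = 13·5!/s^6 = 1560/s^6

Final answer: 1560/s^6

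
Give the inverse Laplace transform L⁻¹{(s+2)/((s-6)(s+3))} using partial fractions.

Using partial fractions, f(t) = (8e^(6t) + e^(-3t))/9

Final answer: (8e^(6t) + e^(-3t))/9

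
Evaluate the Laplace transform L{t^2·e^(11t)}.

L{t^n·e^(at)} = n!/(s-a)^(n+1), so L{t^2·e^(11t)} = 2/(s-11)^3

Final answer: 2/(s-11)^3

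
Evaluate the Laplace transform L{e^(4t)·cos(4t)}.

L{e^(at)·cos(ωt)} = (s-a)/((s-a)² + ω²), so L{e^(4t)·cos(4t)} = (s-4)/((s-4)² + 16)

Final answer: (s-4)/((s-4)² + 16)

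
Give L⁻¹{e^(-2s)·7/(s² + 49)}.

L⁻¹{7/(s² + 49)} = sin(7t). By the time shift theorem, L⁻¹{e^(-as)F(s)} = u(t-a)f(t-a) with a=2, so L⁻¹{e^(-2s)·7/(s² + 49)} = u(t-2)·sin(7(t-2))

Final answer: u(t-2)·sin(7(t-2))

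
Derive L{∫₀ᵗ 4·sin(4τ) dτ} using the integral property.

L{∫₀ᵗ f(τ)dτ} = F(s)/s with F(s) = 16/(s² + 16), so the result is (16/(s² + 16))/s = 16/(s(s² + 16))

Final answer: 16/(s(s² + 16))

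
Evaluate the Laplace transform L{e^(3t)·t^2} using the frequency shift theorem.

L{e^(at)·t^n} = n!/(s-a)^(n+1), so L{e^(3t)·t^2} = 2/(s-3)^3

Final answer: 2/(s-3)^3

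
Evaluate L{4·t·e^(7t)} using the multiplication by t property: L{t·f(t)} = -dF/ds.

Using L{t^n·e^(at)} = n!/(s-a)^(n+1), L{t·e^(7t)} = 1/(s-7)^2, so L{4·t·e^(7t)} = 4·1/(s-7)^2 = 4/(s-7)^2

Final answer: 4/(s-7)^2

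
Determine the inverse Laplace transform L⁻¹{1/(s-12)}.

L⁻¹{1/(s-a)} = e^(at), so L⁻¹{1/(s-12)} = e^(12t)

Final answer: e^(12t)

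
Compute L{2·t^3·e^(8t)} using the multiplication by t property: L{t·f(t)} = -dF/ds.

Using L{t^n·e^(at)} = n!/(s-a)^(n+1), L{t^3·e^(8t)} = 6/(s-8)^4, so L{2·t^3·e^(8t)} = 2·6/(s-8)^4 = 12/(s-8)^4

Final answer: 12/(s-8)^4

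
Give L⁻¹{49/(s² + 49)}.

This is the form c·a/(s² + a²) with a = 7, c = 7. L⁻¹ = 7·sin(7t)

Final answer: 7·sin(7t)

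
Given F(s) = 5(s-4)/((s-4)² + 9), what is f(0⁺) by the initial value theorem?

f(0⁺) = lim_{s→∞} sF(s) = lim_{s→∞} 5s(s-4)/((s-4)² + 9) = 5

Final answer: 5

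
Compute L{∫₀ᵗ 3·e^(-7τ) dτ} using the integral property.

L{∫₀ᵗ f(τ)dτ} = F(s)/s with F(s) = 3/(s+7), so L{∫₀ᵗ 3·e^(-7τ) dτ} = 3/(s(s+7))

Final answer: 3/(s(s+7))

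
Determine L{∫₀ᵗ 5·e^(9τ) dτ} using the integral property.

L{∫₀ᵗ f(τ)dτ} = F(s)/s with F(s) = 5/(s-9), so L{∫₀ᵗ 5·e^(9τ) dτ} = 5/(s(s-9))

Final answer: 5/(s(s-9))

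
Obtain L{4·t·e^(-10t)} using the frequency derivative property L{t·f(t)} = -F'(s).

L{e^(-10t)} = 1/(s+10). By frequency derivative: L{t·e^(-10t)} = -d/ds[1/(s+10)] = -(-1)/(s+10)² = 1/(s+10)². Then L{4·t·e^(-10t)} = 4·1/(s+10)² = 4/(s+10)²

Final answer: 4/(s+10)²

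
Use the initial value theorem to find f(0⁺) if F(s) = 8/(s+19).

f(0⁺) = lim_{s→∞} s·8/(s+19) = lim_{s→∞} 8s/(s+19) = 8

Final answer: 8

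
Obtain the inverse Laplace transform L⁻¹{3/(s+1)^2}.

L⁻¹{n!/(s-a)^(n+1)} = t^n·e^(at) with n=1, a=-1. So L⁻¹{1/(s+1)^2} = t·e^(-t), and L⁻¹{3/(s+1)^2} = (3/1)·t·e^(-t) = 3·t·e^(-t)

Final answer: 3·t·e^(-t)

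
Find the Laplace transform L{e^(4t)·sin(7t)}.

L{e^(at)·sin(ωt)} = ω/((s-a)² + ω²), so L{e^(4t)·sin(7t)} = 7/((s-4)² + 49)

Final answer: 7/((s-4)² + 49)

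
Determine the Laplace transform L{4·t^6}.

L{t^n} = n!/s^(n+1), so L{t^6} = 720/s^7. Then L{4·t^6} = 4·720/s^7 = 2880/s^7

Final answer: 2880/s^7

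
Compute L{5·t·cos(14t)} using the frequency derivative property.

L{cos(14t)} = s/(s² + 196). Derivative: d/ds[s/(s² + 196)] = [(s² + 196) - s·2s]/(s² + 196)² = (196 - s²)/(s² + 196)². So L{t·cos(14t)} = -F'(s) = (s² - 196)/(s² + 196)². Then L{5·t·cos(14t)} = 5·(s² - 196)/(s² + 196)²

Final answer: 5·(s² - 196)/(s² + 196)²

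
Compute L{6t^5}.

L{t^n} = n!/s^(n+1). So L{6t^5} = 6·5!/s^6 = 720/s^6

Final answer: 720/s^6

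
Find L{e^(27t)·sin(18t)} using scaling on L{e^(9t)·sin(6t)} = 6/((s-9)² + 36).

Scaling with a=3: L{e^(27t)·sin(18t)} = (1/3) · 6/((s/3-9)² + 36). Simplifying: 18/((s-27)² + 324)

Final answer: 18/((s-27)² + 324)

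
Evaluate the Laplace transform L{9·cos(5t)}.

L{cos(ωt)} = s/(s² + ω²), so L{cos(5t)} = s/(s² + 25). Then L{9·cos(5t)} = 9·s/(s² + 25) = 9s/(s² + 25)

Final answer: 9s/(s² + 25)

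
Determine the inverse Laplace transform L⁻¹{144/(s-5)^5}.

L⁻¹{n!/(s-a)^(n+1)} = t^n·e^(at) with n=4, a=5. So L⁻¹{24/(s-5)^5} = t^4·e^(5t), and L⁻¹{144/(s-5)^5} = (144/24)·t^4·e^(5t) = 6·t^4·e^(5t)

Final answer: 6·t^4·e^(5t)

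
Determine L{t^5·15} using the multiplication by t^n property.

L{15} = 15/s. d^1/ds^1[1/s] = -1/s². d^2/ds^2[1/s] = 2/s^3. d^3/ds^3[1/s] = -6/s^4. d^4/ds^4[1/s] = 24/s^5. d^5/ds^5[1/s] = -120/s^6. So L{t^5} = (-1)^{5}·-120/s^6 = 120/s^6. Then L{t^5·15} = 15·120/s^6 = 1800/s^6

Final answer: 1800/s^6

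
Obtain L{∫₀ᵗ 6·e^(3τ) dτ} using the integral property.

L{∫₀ᵗ f(τ)dτ} = F(s)/s with F(s) = 6/(s-3), so L{∫₀ᵗ 6·e^(3τ) dτ} = 6/(s(s-3))

Final answer: 6/(s(s-3))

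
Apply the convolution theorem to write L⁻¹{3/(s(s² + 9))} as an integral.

3/(s(s² + 9)) = (1/s)·(3/(s² + 9)) = L{1}·L{sin(3t)}. So f(t) = 1*(sin(3t)) = ∫₀ᵗ sin(3τ) dτ

Final answer: ∫₀ᵗ sin(3τ) dτ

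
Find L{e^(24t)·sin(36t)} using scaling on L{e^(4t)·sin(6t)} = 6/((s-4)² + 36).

Scaling with a=6: L{e^(24t)·sin(36t)} = (1/6) · 6/((s/6-4)² + 36). Simplifying: 36/((s-24)² + 1296)

Final answer: 36/((s-24)² + 1296)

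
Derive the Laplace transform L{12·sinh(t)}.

L{sinh(ωt)} = ω/(s² - ω²), so L{sinh(t)} = 1/(s² - 1). Then L{12·sinh(t)} = 12·1/(s² - 1) = 12/(s² - 1)

Final answer: 12/(s² - 1)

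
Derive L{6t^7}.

L{t^n} = n!/s^(n+1). So L{6t^7} = 6·7!/s^8 = 30240/s^8

Final answer: 30240/s^8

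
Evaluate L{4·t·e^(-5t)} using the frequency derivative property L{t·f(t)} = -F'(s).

L{e^(-5t)} = 1/(s+5). By frequency derivative: L{t·e^(-5t)} = -d/ds[1/(s+5)] = -(-1)/(s+5)² = 1/(s+5)². Then L{4·t·e^(-5t)} = 4·1/(s+5)² = 4/(s+5)²

Final answer: 4/(s+5)²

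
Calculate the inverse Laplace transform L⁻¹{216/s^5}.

L⁻¹{n!/s^(n+1)} = t^n with n=4. So L⁻¹{24/s^5} = t^4, and L⁻¹{216/s^5} = (216/24)·t^4 = 9·t^4

Final answer: 9·t^4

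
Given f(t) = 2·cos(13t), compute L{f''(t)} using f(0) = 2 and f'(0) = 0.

F(s) = 2s/(s² + 169). L{f''(t)} = s²F(s) - sf(0) - f'(0) = 2s³/(s² + 169) - 2s = (2s³ - 2s(s² + 169))/(s² + 169) = -338s/(s² + 169)

Final answer: -338s/(s² + 169)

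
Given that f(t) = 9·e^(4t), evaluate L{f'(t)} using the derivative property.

f(0) = 9, F(s) = 9/(s-4). L{f'(t)} = s·F(s) - f(0) = 9s/(s-4) - 9 = (9s - 9(s-4))/(s-4) = 36/(s-4)

Final answer: 36/(s-4)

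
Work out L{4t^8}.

L{t^n} = n!/s^(n+1). So L{4t^8} = 4·8!/s^9 = 161280/s^9

Final answer: 161280/s^9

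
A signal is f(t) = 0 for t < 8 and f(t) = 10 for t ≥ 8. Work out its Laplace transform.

f(t) = 10·u(t-8). L{u(t-8)} = e^(-8s)/s, so L{f(t)} = 10·e^(-8s)/s

Final answer: 10·e^(-8s)/s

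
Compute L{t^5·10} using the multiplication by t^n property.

L{10} = 10/s. d^1/ds^1[1/s] = -1/s². d^2/ds^2[1/s] = 2/s^3. d^3/ds^3[1/s] = -6/s^4. d^4/ds^4[1/s] = 24/s^5. d^5/ds^5[1/s] = -120/s^6. So L{t^5} = (-1)^{5}·-120/s^6 = 120/s^6. Then L{t^5·10} = 10·120/s^6 = 1200/s^6

Final answer: 1200/s^6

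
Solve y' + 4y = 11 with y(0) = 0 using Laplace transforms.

sY + 4Y = 11/s. Y = 11/(s(s+4)). Partial fractions: Y = 11/4/s - 11/4/(s+4)

Final answer: y(t) = 11/4(1 - e^(-4t))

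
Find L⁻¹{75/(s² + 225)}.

This is the form c·a/(s² + a²) with a = 15, c = 5. L⁻¹ = 5·sin(15t)

Final answer: 5·sin(15t)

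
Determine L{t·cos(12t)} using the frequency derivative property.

L{cos(12t)} = s/(s² + 144). Derivative: d/ds[s/(s² + 144)] = [(s² + 144) - s·2s]/(s² + 144)² = (144 - s²)/(s² + 144)². So L{t·cos(12t)} = -F'(s) = (s² - 144)/(s² + 144)²

Final answer: (s² - 144)/(s² + 144)²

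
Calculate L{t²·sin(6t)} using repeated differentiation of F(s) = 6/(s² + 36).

F(s) = 6/(s² + 36). F'(s) = -12s/(s² + 36)². F''(s) = -12(36 - 3s²)/(s² + 36)³ = (36s² - 432)/(s² + 36)³. So L{t²·sin(6t)} = (-1)² F''(s) = (36s² - 432)/(s² + 36)³

Final answer: (36s² - 432)/(s² + 36)³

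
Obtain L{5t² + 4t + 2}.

L{5t² + 4t + 2} = 5·2/s³ + 4/s² + 2/s = 10/s³ + 4/s² + 2/s

Final answer: 10/s³ + 4/s² + 2/s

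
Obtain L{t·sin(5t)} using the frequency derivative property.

L{sin(5t)} = 5/(s² + 25). By L{t·f(t)} = -F'(s): -d/ds[5/(s² + 25)] = -(5)·(-2s)/(s² + 25)² = 10s/(s² + 25)²

Final answer: 10s/(s² + 25)²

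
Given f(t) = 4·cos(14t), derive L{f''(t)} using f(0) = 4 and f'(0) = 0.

F(s) = 4s/(s² + 196). L{f''(t)} = s²F(s) - sf(0) - f'(0) = 4s³/(s² + 196) - 4s = (4s³ - 4s(s² + 196))/(s² + 196) = -784s/(s² + 196)

Final answer: -784s/(s² + 196)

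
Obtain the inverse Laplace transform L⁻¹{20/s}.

L⁻¹{c/s} = c, so L⁻¹{20/s} = 20

Final answer: 20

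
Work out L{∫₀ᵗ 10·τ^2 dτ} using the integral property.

L{∫₀ᵗ f(τ)dτ} = F(s)/s with f(t) = 10t^2. F(s) = 20/s^3, so L{∫₀ᵗ 10·τ^2 dτ} = (20/s^3)/s = 20/s^4. (Check: ∫₀ᵗ 10·τ^2 dτ = 10t^3/3.)

Final answer: 20/s^4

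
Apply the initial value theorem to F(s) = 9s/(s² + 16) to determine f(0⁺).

f(0⁺) = lim_{s→∞} s·9s/(s² + 16) = lim_{s→∞} 9s²/(s² + 16) = 9

Final answer: 9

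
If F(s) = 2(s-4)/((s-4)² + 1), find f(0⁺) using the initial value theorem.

f(0⁺) = lim_{s→∞} sF(s) = lim_{s→∞} 2s(s-4)/((s-4)² + 1) = 2

Final answer: 2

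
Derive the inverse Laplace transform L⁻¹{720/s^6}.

L⁻¹{n!/s^(n+1)} = t^n with n=5. So L⁻¹{120/s^6} = t^5, and L⁻¹{720/s^6} = (720/120)·t^5 = 6·t^5

Final answer: 6·t^5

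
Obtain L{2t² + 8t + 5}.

L{2t² + 8t + 5} = 2·2/s³ + 8/s² + 5/s = 4/s³ + 8/s² + 5/s

Final answer: 4/s³ + 8/s² + 5/s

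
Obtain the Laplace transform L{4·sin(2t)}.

L{sin(ωt)} = ω/(s² + ω²), so L{sin(2t)} = 2/(s² + 4). Then L{4·sin(2t)} = 4·2/(s² + 4) = 8/(s² + 4)

Final answer: 8/(s² + 4)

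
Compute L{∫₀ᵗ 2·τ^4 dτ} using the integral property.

L{∫₀ᵗ f(τ)dτ} = F(s)/s with f(t) = 2t^4. F(s) = 48/s^5, so L{∫₀ᵗ 2·τ^4 dτ} = (48/s^5)/s = 48/s^6. (Check: ∫₀ᵗ 2·τ^4 dτ = 2t^5/5.)

Final answer: 48/s^6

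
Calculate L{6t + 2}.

L{6t + 2} = 6·L{t} + 2·L{1} = 6/s² + 2/s

Final answer: 6/s² + 2/s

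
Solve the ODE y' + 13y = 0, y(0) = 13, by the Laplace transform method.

L{y'} + 13L{y} = 0. sY - 13 + 13Y = 0. Y(s+13) = 13. Y = 13/(s+13)

Final answer: y(t) = 13e^(-13t)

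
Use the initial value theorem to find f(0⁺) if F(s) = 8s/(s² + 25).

f(0⁺) = lim_{s→∞} s·8s/(s² + 25) = lim_{s→∞} 8s²/(s² + 25) = 8

Final answer: 8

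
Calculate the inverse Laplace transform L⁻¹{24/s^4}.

L⁻¹{n!/s^(n+1)} = t^n with n=3. So L⁻¹{6/s^4} = t^3, and L⁻¹{24/s^4} = (24/6)·t^3 = 4·t^3

Final answer: 4·t^3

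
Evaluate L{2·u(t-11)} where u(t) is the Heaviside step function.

L{u(t-a)} = e^(-as)/s. Here a=11, so L{u(t-11)} = e^(-11s)/s, and L{2·u(t-11)} = 2·e^(-11s)/s

Final answer: 2·e^(-11s)/s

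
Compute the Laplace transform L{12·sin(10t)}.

L{sin(ωt)} = ω/(s² + ω²), so L{sin(10t)} = 10/(s² + 100). Then L{12·sin(10t)} = 12·10/(s² + 100) = 120/(s² + 100)

Final answer: 120/(s² + 100)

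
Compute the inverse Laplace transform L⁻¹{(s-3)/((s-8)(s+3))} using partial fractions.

Using partial fractions, f(t) = (5e^(8t) + 6e^(-3t))/11

Final answer: (5e^(8t) + 6e^(-3t))/11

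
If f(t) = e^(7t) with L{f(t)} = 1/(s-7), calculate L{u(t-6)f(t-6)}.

Time shift theorem: L{u(t-a)f(t-a)} = e^(-as)F(s). Here a=6, F(s) = 1/(s-7), so L{u(t-6)f(t-6)} = e^(-6s)·1/(s-7)

Final answer: e^(-6s)·1/(s-7)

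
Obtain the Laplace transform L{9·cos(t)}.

L{cos(ωt)} = s/(s² + ω²), so L{cos(t)} = s/(s² + 1). Then L{9·cos(t)} = 9·s/(s² + 1) = 9s/(s² + 1)

Final answer: 9s/(s² + 1)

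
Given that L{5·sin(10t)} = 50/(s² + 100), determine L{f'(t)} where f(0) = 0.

L{f'(t)} = s·F(s) - f(0) = s·50/(s² + 100) - 0 = 50s/(s² + 100)

Final answer: 50s/(s² + 100)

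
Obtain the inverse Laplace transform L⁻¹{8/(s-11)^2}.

L⁻¹{n!/(s-a)^(n+1)} = t^n·e^(at) with n=1, a=11. So L⁻¹{1/(s-11)^2} = t·e^(11t), and L⁻¹{8/(s-11)^2} = (8/1)·t·e^(11t) = 8·t·e^(11t)

Final answer: 8·t·e^(11t)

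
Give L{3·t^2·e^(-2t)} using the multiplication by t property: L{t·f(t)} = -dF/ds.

Using L{t^n·e^(at)} = n!/(s-a)^(n+1), L{t^2·e^(-2t)} = 2/(s+2)^3, so L{3·t^2·e^(-2t)} = 3·2/(s+2)^3 = 6/(s+2)^3

Final answer: 6/(s+2)^3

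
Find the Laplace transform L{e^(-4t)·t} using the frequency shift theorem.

L{e^(at)·t^n} = n!/(s-a)^(n+1), so L{e^(-4t)·t} = 1/(s+4)^2

Final answer: 1/(s+4)^2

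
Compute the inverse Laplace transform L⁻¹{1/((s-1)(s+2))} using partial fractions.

Decompose: A/(s-1) + B/(s+2). A = 1/3, B = -1/3. f(t) = (e^t - e^(-2t))/3

Final answer: (e^t - e^(-2t))/3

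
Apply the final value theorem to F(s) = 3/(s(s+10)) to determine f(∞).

f(∞) = lim_{s→0} s·3/(s(s+10)) = lim_{s→0} 3/(s+10) = 3/10 = 3/10

Final answer: 3/10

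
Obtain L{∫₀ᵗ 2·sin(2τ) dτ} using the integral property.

L{∫₀ᵗ f(τ)dτ} = F(s)/s with F(s) = 4/(s² + 4), so the result is (4/(s² + 4))/s = 4/(s(s² + 4))

Final answer: 4/(s(s² + 4))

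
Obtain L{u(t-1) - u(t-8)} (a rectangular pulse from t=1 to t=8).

L{u(t-a)} = e^(-as)/s. L{u(t-1) - u(t-8)} = (e^(-s) - e^(-8s))/s

Final answer: (e^(-s) - e^(-8s))/s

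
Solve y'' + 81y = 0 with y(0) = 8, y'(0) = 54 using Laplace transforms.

L{y''} + 81L{y} = 0. s²Y - 8s - 54 + 81Y = 0. Y(s² + 81) = 8s + 54. Y = (8s + 54)/(s² + 81). Inverting: y(t) = 8cos(9t) + 6sin(9t)

Final answer: y(t) = 8cos(9t) + 6sin(9t)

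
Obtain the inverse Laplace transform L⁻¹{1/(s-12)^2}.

L⁻¹{n!/(s-a)^(n+1)} = t^n·e^(at), so L⁻¹{1/(s-12)^2} = t·e^(12t)

Final answer: t·e^(12t)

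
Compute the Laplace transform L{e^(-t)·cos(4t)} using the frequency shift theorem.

Frequency shift: L{e^(at)f(t)} = F(s-a). L{e^(-t)·cos(4t)} = (s+1)/((s+1)² + 16)

Final answer: (s+1)/((s+1)² + 16)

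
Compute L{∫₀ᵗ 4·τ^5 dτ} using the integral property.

L{∫₀ᵗ f(τ)dτ} = F(s)/s with f(t) = 4t^5. F(s) = 480/s^6, so L{∫₀ᵗ 4·τ^5 dτ} = (480/s^6)/s = 480/s^7. (Check: ∫₀ᵗ 4·τ^5 dτ = 4t^6/6.)

Final answer: 480/s^7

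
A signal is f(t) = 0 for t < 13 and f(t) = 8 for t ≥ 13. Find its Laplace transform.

f(t) = 8·u(t-13). L{u(t-13)} = e^(-13s)/s, so L{f(t)} = 8·e^(-13s)/s

Final answer: 8·e^(-13s)/s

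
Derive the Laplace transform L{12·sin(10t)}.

L{sin(ωt)} = ω/(s² + ω²), so L{sin(10t)} = 10/(s² + 100). Then L{12·sin(10t)} = 12·10/(s² + 100) = 120/(s² + 100)

Final answer: 120/(s² + 100)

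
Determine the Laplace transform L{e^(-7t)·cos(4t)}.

L{e^(at)·cos(ωt)} = (s-a)/((s-a)² + ω²), so L{e^(-7t)·cos(4t)} = (s+7)/((s+7)² + 16)

Final answer: (s+7)/((s+7)² + 16)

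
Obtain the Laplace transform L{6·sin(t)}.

L{sin(ωt)} = ω/(s² + ω²), so L{sin(t)} = 1/(s² + 1). Then L{6·sin(t)} = 6·1/(s² + 1) = 6/(s² + 1)

Final answer: 6/(s² + 1)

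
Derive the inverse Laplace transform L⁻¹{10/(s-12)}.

L⁻¹{1/(s-a)} = e^(at), so L⁻¹{1/(s-12)} = e^(12t), and L⁻¹{10/(s-12)} = 10·e^(12t)

Final answer: 10·e^(12t)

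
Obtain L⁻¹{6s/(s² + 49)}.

This is the form c·s/(s² + a²) with a = 7, c = 6. L⁻¹ = 6·cos(7t)

Final answer: 6·cos(7t)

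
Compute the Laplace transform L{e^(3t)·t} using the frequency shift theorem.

L{e^(at)·t^n} = n!/(s-a)^(n+1), so L{e^(3t)·t} = 1/(s-3)^2

Final answer: 1/(s-3)^2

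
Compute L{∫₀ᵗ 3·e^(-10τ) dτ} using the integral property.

L{∫₀ᵗ f(τ)dτ} = F(s)/s with F(s) = 3/(s+10), so L{∫₀ᵗ 3·e^(-10τ) dτ} = 3/(s(s+10))

Final answer: 3/(s(s+10))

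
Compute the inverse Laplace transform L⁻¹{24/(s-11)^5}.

L⁻¹{n!/(s-a)^(n+1)} = t^n·e^(at), so L⁻¹{24/(s-11)^5} = t^4·e^(11t)

Final answer: t^4·e^(11t)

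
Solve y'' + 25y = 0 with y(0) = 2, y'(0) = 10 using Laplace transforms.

L{y''} + 25L{y} = 0. s²Y - 2s - 10 + 25Y = 0. Y(s² + 25) = 2s + 10. Y = (2s + 10)/(s² + 25). Inverting: y(t) = 2cos(5t) + 2sin(5t)

Final answer: y(t) = 2cos(5t) + 2sin(5t)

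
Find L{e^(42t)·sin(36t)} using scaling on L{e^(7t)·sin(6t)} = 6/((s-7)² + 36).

Scaling with a=6: L{e^(42t)·sin(36t)} = (1/6) · 6/((s/6-7)² + 36). Simplifying: 36/((s-42)² + 1296)

Final answer: 36/((s-42)² + 1296)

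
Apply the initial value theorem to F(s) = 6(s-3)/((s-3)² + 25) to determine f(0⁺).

f(0⁺) = lim_{s→∞} sF(s) = lim_{s→∞} 6s(s-3)/((s-3)² + 25) = 6

Final answer: 6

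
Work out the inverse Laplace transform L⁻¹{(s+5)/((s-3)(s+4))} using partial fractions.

Using partial fractions, f(t) = (8e^(3t) - e^(-4t))/7

Final answer: (8e^(3t) - e^(-4t))/7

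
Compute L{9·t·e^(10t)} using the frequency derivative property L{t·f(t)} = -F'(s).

L{e^(10t)} = 1/(s-10). By frequency derivative: L{t·e^(10t)} = -d/ds[1/(s-10)] = -(-1)/(s-10)² = 1/(s-10)². Then L{9·t·e^(10t)} = 9·1/(s-10)² = 9/(s-10)²

Final answer: 9/(s-10)²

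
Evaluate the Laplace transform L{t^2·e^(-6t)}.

L{t^n·e^(at)} = n!/(s-a)^(n+1), so L{t^2·e^(-6t)} = 2/(s+6)^3

Final answer: 2/(s+6)^3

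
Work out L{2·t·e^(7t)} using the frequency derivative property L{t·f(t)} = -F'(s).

L{e^(7t)} = 1/(s-7). By frequency derivative: L{t·e^(7t)} = -d/ds[1/(s-7)] = -(-1)/(s-7)² = 1/(s-7)². Then L{2·t·e^(7t)} = 2·1/(s-7)² = 2/(s-7)²

Final answer: 2/(s-7)²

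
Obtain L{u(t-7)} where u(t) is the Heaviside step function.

L{u(t-a)} = e^(-as)/s. Here a=7, so L{u(t-7)} = e^(-7s)/s

Final answer: e^(-7s)/s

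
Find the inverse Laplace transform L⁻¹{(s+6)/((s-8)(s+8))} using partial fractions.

Using partial fractions, f(t) = (14e^(8t) + 2e^(-8t))/16

Final answer: (14e^(8t) + 2e^(-8t))/16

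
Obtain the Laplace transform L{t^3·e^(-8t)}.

L{t^n·e^(at)} = n!/(s-a)^(n+1), so L{t^3·e^(-8t)} = 6/(s+8)^4

Final answer: 6/(s+8)^4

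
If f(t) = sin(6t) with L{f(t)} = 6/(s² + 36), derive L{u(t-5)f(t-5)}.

Time shift theorem: L{u(t-a)f(t-a)} = e^(-as)F(s). Here a=5, F(s) = 6/(s² + 36), so L{u(t-5)f(t-5)} = e^(-5s)·6/(s² + 36)

Final answer: e^(-5s)·6/(s² + 36)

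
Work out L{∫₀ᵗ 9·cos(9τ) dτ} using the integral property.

L{∫₀ᵗ f(τ)dτ} = F(s)/s with F(s) = 9s/(s² + 81), so the result is (9s/(s² + 81))/s = 9/(s² + 81)

Final answer: 9/(s² + 81)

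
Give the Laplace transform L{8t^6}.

L{8t^6} = 8 · L{t^6} = 8 · 720/s^7 = 5760/s^7

Final answer: 5760/s^7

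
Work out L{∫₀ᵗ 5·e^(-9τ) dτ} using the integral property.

L{∫₀ᵗ f(τ)dτ} = F(s)/s with F(s) = 5/(s+9), so L{∫₀ᵗ 5·e^(-9τ) dτ} = 5/(s(s+9))

Final answer: 5/(s(s+9))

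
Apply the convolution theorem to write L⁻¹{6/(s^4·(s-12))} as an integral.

6/(s^4·(s-12)) = (6/s^4)·(1/(s-12)) = L{t^3}·L{e^(12t)}. So f(t) = t^3*e^(12t) = ∫₀ᵗ τ^3·e^(12(t-τ)) dτ

Final answer: ∫₀ᵗ τ^3·e^(12(t-τ)) dτ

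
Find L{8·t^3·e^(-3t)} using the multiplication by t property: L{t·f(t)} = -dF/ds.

Using L{t^n·e^(at)} = n!/(s-a)^(n+1), L{t^3·e^(-3t)} = 6/(s+3)^4, so L{8·t^3·e^(-3t)} = 8·6/(s+3)^4 = 48/(s+3)^4

Final answer: 48/(s+3)^4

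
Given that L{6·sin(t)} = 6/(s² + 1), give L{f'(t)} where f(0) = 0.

L{f'(t)} = s·F(s) - f(0) = s·6/(s² + 1) - 0 = 6s/(s² + 1)

Final answer: 6s/(s² + 1)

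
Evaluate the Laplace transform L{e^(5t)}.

L{e^(at)} = 1/(s-a), so L{e^(5t)} = 1/(s-5)

Final answer: 1/(s-5)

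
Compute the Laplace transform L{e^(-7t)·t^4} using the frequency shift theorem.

L{e^(at)·t^n} = n!/(s-a)^(n+1), so L{e^(-7t)·t^4} = 24/(s+7)^5

Final answer: 24/(s+7)^5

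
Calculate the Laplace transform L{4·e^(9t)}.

L{e^(at)} = 1/(s-a), so L{e^(9t)} = 1/(s-9). Then L{4·e^(9t)} = 4/(s-9)

Final answer: 4/(s-9)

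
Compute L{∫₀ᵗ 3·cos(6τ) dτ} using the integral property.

L{∫₀ᵗ f(τ)dτ} = F(s)/s with F(s) = 3s/(s² + 36), so the result is (3s/(s² + 36))/s = 3/(s² + 36)

Final answer: 3/(s² + 36)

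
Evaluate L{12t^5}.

L{t^n} = n!/s^(n+1). So L{12t^5} = 12·5!/s^6 = 1440/s^6

Final answer: 1440/s^6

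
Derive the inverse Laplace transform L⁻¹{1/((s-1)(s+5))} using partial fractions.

Decompose: A/(s-1) + B/(s+5). A = 1/6, B = -1/6. f(t) = (e^t - e^(-5t))/6

Final answer: (e^t - e^(-5t))/6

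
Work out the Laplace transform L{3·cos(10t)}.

L{cos(ωt)} = s/(s² + ω²), so L{cos(10t)} = s/(s² + 100). Then L{3·cos(10t)} = 3·s/(s² + 100) = 3s/(s² + 100)

Final answer: 3s/(s² + 100)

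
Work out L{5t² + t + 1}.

L{5t² + t + 1} = 5·2/s³ + 1/s² + 1/s = 10/s³ + 1/s² + 1/s

Final answer: 10/s³ + 1/s² + 1/s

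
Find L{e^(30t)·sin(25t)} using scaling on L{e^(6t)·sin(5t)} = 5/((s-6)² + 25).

Scaling with a=5: L{e^(30t)·sin(25t)} = (1/5) · 5/((s/5-6)² + 25). Simplifying: 25/((s-30)² + 625)

Final answer: 25/((s-30)² + 625)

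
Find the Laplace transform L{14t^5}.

L{14t^5} = 14 · L{t^5} = 14 · 120/s^6 = 1680/s^6

Final answer: 1680/s^6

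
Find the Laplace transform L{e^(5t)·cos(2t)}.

L{e^(at)·cos(ωt)} = (s-a)/((s-a)² + ω²), so L{e^(5t)·cos(2t)} = (s-5)/((s-5)² + 4)

Final answer: (s-5)/((s-5)² + 4)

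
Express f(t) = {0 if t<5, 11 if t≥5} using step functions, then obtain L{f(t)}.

f(t) = 11·u(t-5). L{u(t-5)} = e^(-5s)/s, so L{f(t)} = 11·e^(-5s)/s

Final answer: 11·e^(-5s)/s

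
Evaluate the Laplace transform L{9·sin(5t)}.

L{sin(ωt)} = ω/(s² + ω²), so L{sin(5t)} = 5/(s² + 25). Then L{9·sin(5t)} = 9·5/(s² + 25) = 45/(s² + 25)

Final answer: 45/(s² + 25)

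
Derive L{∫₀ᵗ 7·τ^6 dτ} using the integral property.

L{∫₀ᵗ f(τ)dτ} = F(s)/s with f(t) = 7t^6. F(s) = 5040/s^7, so L{∫₀ᵗ 7·τ^6 dτ} = (5040/s^7)/s = 5040/s^8. (Check: ∫₀ᵗ 7·τ^6 dτ = 7t^7/7.)

Final answer: 5040/s^8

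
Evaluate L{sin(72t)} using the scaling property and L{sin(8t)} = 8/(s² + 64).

Using L{f(at)} = (1/a)F(s/a) with a=9: L{sin(72t)} = (1/9) · 8/((s/9)² + 64) = (1/9) · 8·81/(s² + 5184) = 72/(s² + 5184)

Final answer: 72/(s² + 5184)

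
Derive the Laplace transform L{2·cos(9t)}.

L{cos(ωt)} = s/(s² + ω²), so L{cos(9t)} = s/(s² + 81). Then L{2·cos(9t)} = 2·s/(s² + 81) = 2s/(s² + 81)

Final answer: 2s/(s² + 81)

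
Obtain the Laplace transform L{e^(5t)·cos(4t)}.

L{e^(at)·cos(ωt)} = (s-a)/((s-a)² + ω²), so L{e^(5t)·cos(4t)} = (s-5)/((s-5)² + 16)

Final answer: (s-5)/((s-5)² + 16)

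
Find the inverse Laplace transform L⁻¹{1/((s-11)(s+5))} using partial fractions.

Decompose: A/(s-11) + B/(s+5). A = 1/16, B = -1/16. f(t) = (e^(11t) - e^(-5t))/16

Final answer: (e^(11t) - e^(-5t))/16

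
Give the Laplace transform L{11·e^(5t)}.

L{e^(at)} = 1/(s-a), so L{e^(5t)} = 1/(s-5). Then L{11·e^(5t)} = 11/(s-5)

Final answer: 11/(s-5)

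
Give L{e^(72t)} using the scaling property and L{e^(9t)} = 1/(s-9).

Using L{f(at)} = (1/a)F(s/a) with a=8 and f(t) = e^(9t): L{e^(72t)} = (1/8) · 1/((s/8)-9) = (1/8) · 8/(s-72) = 1/(s-72)

Final answer: 1/(s-72)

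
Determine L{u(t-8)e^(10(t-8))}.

u(t-a)f(t-a) with f(t)=e^(10t). L{e^(10t)} = 1/(s-10). By time shift: e^(-8s)/(s-10)

Final answer: e^(-8s)/(s-10)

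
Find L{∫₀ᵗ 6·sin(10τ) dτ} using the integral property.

L{∫₀ᵗ f(τ)dτ} = F(s)/s with F(s) = 60/(s² + 100), so the result is (60/(s² + 100))/s = 60/(s(s² + 100))

Final answer: 60/(s(s² + 100))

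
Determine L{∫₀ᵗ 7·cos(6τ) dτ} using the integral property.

L{∫₀ᵗ f(τ)dτ} = F(s)/s with F(s) = 7s/(s² + 36), so the result is (7s/(s² + 36))/s = 7/(s² + 36)

Final answer: 7/(s² + 36)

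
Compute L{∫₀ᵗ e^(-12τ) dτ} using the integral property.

L{∫₀ᵗ f(τ)dτ} = F(s)/s with F(s) = 1/(s+12), so L{∫₀ᵗ e^(-12τ) dτ} = 1/(s(s+12))

Final answer: 1/(s(s+12))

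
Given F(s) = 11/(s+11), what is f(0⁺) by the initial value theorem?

f(0⁺) = lim_{s→∞} s·11/(s+11) = lim_{s→∞} 11s/(s+11) = 11

Final answer: 11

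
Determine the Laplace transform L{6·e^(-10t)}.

L{e^(at)} = 1/(s-a), so L{e^(-10t)} = 1/(s+10). Then L{6·e^(-10t)} = 6/(s+10)

Final answer: 6/(s+10)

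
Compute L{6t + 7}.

L{6t + 7} = 6·L{t} + 7·L{1} = 6/s² + 7/s

Final answer: 6/s² + 7/s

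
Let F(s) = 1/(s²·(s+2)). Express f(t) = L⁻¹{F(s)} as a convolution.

1/(s²·(s+2)) = (1/s^2)·(1/(s+2)) = L{t}·L{e^(-2t)}. So f(t) = t*e^(-2t) = ∫₀ᵗ τ·e^(-2(t-τ)) dτ

Final answer: ∫₀ᵗ τ·e^(-2(t-τ)) dτ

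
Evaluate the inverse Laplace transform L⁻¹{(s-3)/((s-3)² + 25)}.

Using frequency shift, L⁻¹{(s-3)/((s-3)² + 25)} = e^(3t)·cos(5t)

Final answer: e^(3t)·cos(5t)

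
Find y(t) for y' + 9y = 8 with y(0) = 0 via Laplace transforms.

sY + 9Y = 8/s. Y = 8/(s(s+9)). Partial fractions: Y = 8/9/s - 8/9/(s+9)

Final answer: y(t) = 8/9(1 - e^(-9t))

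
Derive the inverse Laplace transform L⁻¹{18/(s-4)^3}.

L⁻¹{n!/(s-a)^(n+1)} = t^n·e^(at) with n=2, a=4. So L⁻¹{2/(s-4)^3} = t^2·e^(4t), and L⁻¹{18/(s-4)^3} = (18/2)·t^2·e^(4t) = 9·t^2·e^(4t)

Final answer: 9·t^2·e^(4t)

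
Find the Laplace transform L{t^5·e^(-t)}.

L{t^n·e^(at)} = n!/(s-a)^(n+1), so L{t^5·e^(-t)} = 120/(s+1)^6

Final answer: 120/(s+1)^6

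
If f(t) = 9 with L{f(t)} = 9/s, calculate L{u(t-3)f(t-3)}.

Time shift theorem: L{u(t-a)f(t-a)} = e^(-as)F(s). Here a=3, F(s) = 9/s, so L{u(t-3)f(t-3)} = e^(-3s)·9/s

Final answer: e^(-3s)·9/s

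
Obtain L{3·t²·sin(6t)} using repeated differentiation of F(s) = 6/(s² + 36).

F(s) = 6/(s² + 36). F'(s) = -12s/(s² + 36)². F''(s) = -12(36 - 3s²)/(s² + 36)³ = (36s² - 432)/(s² + 36)³. So L{t²·sin(6t)} = (-1)² F''(s) = (36s² - 432)/(s² + 36)³. Then L{3·t²·sin(6t)} = 3·(36s² - 432)/(s² + 36)³ = (108s² - 1296)/(s² + 36)³

Final answer: (108s² - 1296)/(s² + 36)³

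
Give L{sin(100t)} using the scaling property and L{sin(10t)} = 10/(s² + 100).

Using L{f(at)} = (1/a)F(s/a) with a=10: L{sin(100t)} = (1/10) · 10/((s/10)² + 100) = (1/10) · 10·100/(s² + 10000) = 100/(s² + 10000)

Final answer: 100/(s² + 10000)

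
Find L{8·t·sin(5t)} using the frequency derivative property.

L{sin(5t)} = 5/(s² + 25). By L{t·f(t)} = -F'(s): -d/ds[5/(s² + 25)] = -(5)·(-2s)/(s² + 25)² = 10s/(s² + 25)². Then L{8·t·sin(5t)} = 8·10s/(s² + 25)² = 80s/(s² + 25)²

Final answer: 80s/(s² + 25)²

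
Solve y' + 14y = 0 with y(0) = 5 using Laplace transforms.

L{y'} + 14L{y} = 0. sY - 5 + 14Y = 0. Y(s+14) = 5. Y = 5/(s+14)

Final answer: y(t) = 5e^(-14t)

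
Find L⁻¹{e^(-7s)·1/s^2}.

L⁻¹{1/s^2} = t. By the time shift theorem, L⁻¹{e^(-as)F(s)} = u(t-a)f(t-a) with a=7, so L⁻¹{e^(-7s)·1/s^2} = u(t-7)·(t-7)

Final answer: u(t-7)·(t-7)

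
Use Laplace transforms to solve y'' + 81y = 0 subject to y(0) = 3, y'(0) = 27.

L{y''} + 81L{y} = 0. s²Y - 3s - 27 + 81Y = 0. Y(s² + 81) = 3s + 27. Y = (3s + 27)/(s² + 81). Inverting: y(t) = 3cos(9t) + 3sin(9t)

Final answer: y(t) = 3cos(9t) + 3sin(9t)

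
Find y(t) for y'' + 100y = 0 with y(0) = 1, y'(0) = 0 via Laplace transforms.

L{y''} + 100L{y} = 0. s²Y - s - 0 + 100Y = 0. Y(s² + 100) = s. Y = (s)/(s² + 100). Inverting: y(t) = cos(10t)

Final answer: y(t) = cos(10t)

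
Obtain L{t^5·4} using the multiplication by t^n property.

L{4} = 4/s. d^1/ds^1[1/s] = -1/s². d^2/ds^2[1/s] = 2/s^3. d^3/ds^3[1/s] = -6/s^4. d^4/ds^4[1/s] = 24/s^5. d^5/ds^5[1/s] = -120/s^6. So L{t^5} = (-1)^{5}·-120/s^6 = 120/s^6. Then L{t^5·4} = 4·120/s^6 = 480/s^6

Final answer: 480/s^6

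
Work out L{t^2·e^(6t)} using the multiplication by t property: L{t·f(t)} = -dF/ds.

Using L{t^n·e^(at)} = n!/(s-a)^(n+1), L{t^2·e^(6t)} = 2/(s-6)^3

Final answer: 2/(s-6)^3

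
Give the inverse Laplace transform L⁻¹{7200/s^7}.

L⁻¹{n!/s^(n+1)} = t^n with n=6. So L⁻¹{720/s^7} = t^6, and L⁻¹{7200/s^7} = (7200/720)·t^6 = 10·t^6

Final answer: 10·t^6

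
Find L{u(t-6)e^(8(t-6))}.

u(t-a)f(t-a) with f(t)=e^(8t). L{e^(8t)} = 1/(s-8). By time shift: e^(-6s)/(s-8)

Final answer: e^(-6s)/(s-8)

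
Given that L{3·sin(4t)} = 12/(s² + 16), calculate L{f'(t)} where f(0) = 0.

L{f'(t)} = s·F(s) - f(0) = s·12/(s² + 16) - 0 = 12s/(s² + 16)

Final answer: 12s/(s² + 16)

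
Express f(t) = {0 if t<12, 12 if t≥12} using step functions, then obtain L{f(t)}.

f(t) = 12·u(t-12). L{u(t-12)} = e^(-12s)/s, so L{f(t)} = 12·e^(-12s)/s

Final answer: 12·e^(-12s)/s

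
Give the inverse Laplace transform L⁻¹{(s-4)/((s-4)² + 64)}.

Using frequency shift, L⁻¹{(s-4)/((s-4)² + 64)} = e^(4t)·cos(8t)

Final answer: e^(4t)·cos(8t)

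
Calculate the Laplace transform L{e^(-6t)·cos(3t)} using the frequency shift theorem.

Frequency shift: L{e^(at)f(t)} = F(s-a). L{e^(-6t)·cos(3t)} = (s+6)/((s+6)² + 9)

Final answer: (s+6)/((s+6)² + 9)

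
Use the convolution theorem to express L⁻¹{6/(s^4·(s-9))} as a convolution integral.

6/(s^4·(s-9)) = (6/s^4)·(1/(s-9)) = L{t^3}·L{e^(9t)}. So f(t) = t^3*e^(9t) = ∫₀ᵗ τ^3·e^(9(t-τ)) dτ

Final answer: ∫₀ᵗ τ^3·e^(9(t-τ)) dτ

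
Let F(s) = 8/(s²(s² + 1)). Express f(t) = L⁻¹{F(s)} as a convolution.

8/(s²(s² + 1)) = (1/s²)·(8/(s² + 1)) = L{t}·L{8·sin(t)}. So f(t) = t*(8·sin(t)) = ∫₀ᵗ 8τ·sin((t-τ)) dτ

Final answer: ∫₀ᵗ 8τ·sin((t-τ)) dτ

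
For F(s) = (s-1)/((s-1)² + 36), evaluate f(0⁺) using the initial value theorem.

f(0⁺) = lim_{s→∞} sF(s) = lim_{s→∞} s(s-1)/((s-1)² + 36) = 1

Final answer: 1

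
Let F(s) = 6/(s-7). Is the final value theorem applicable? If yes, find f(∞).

sF(s) = 6s/(s-7) has a pole at s = 7 in the right half-plane. Theorem does NOT apply (unstable system; f(t) = 6·e^(7t) grows without bound).

Final answer: Not applicable (unstable)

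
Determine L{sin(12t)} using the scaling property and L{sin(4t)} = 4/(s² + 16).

Using L{f(at)} = (1/a)F(s/a) with a=3: L{sin(12t)} = (1/3) · 4/((s/3)² + 16) = (1/3) · 4·9/(s² + 144) = 12/(s² + 144)

Final answer: 12/(s² + 144)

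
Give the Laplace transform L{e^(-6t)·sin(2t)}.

L{e^(at)·sin(ωt)} = ω/((s-a)² + ω²), so L{e^(-6t)·sin(2t)} = 2/((s+6)² + 4)

Final answer: 2/((s+6)² + 4)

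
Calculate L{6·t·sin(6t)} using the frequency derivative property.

L{sin(6t)} = 6/(s² + 36). By L{t·f(t)} = -F'(s): -d/ds[6/(s² + 36)] = -(6)·(-2s)/(s² + 36)² = 12s/(s² + 36)². Then L{6·t·sin(6t)} = 6·12s/(s² + 36)² = 72s/(s² + 36)²

Final answer: 72s/(s² + 36)²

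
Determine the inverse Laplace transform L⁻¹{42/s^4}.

L⁻¹{n!/s^(n+1)} = t^n with n=3. So L⁻¹{6/s^4} = t^3, and L⁻¹{42/s^4} = (42/6)·t^3 = 7·t^3

Final answer: 7·t^3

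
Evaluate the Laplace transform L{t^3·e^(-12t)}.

L{t^n·e^(at)} = n!/(s-a)^(n+1), so L{t^3·e^(-12t)} = 6/(s+12)^4

Final answer: 6/(s+12)^4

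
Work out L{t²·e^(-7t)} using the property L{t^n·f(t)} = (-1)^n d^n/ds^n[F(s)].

L{e^(-7t)} = 1/(s+7). d/ds[1/(s+7)] = -1/(s+7)². d²/ds²[1/(s+7)] = 2/(s+7)³. So L{t²·e^(-7t)} = (-1)² · 2/(s+7)³ = 2/(s+7)³

Final answer: 2/(s+7)³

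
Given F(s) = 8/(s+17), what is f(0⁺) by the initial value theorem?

f(0⁺) = lim_{s→∞} s·8/(s+17) = lim_{s→∞} 8s/(s+17) = 8

Final answer: 8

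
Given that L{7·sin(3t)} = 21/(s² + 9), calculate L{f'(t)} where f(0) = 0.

L{f'(t)} = s·F(s) - f(0) = s·21/(s² + 9) - 0 = 21s/(s² + 9)

Final answer: 21s/(s² + 9)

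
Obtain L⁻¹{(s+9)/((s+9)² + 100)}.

Using frequency shift: L⁻¹{(s-a)/((s-a)² + b²)} = e^(at)cos(bt). Here a=-9, b=10

Final answer: e^(-9t)·cos(10t)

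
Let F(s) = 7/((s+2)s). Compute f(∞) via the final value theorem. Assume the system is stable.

f(∞) = lim_{s→0} sF(s) = lim_{s→0} 7/(s+2) = 7/2

Final answer: 7/2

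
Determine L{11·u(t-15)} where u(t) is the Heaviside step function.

L{u(t-a)} = e^(-as)/s. Here a=15, so L{u(t-15)} = e^(-15s)/s, and L{11·u(t-15)} = 11·e^(-15s)/s

Final answer: 11·e^(-15s)/s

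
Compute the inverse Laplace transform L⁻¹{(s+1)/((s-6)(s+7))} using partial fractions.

Using partial fractions, f(t) = (7e^(6t) + 6e^(-7t))/13

Final answer: (7e^(6t) + 6e^(-7t))/13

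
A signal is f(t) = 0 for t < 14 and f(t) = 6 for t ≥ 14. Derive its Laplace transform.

f(t) = 6·u(t-14). L{u(t-14)} = e^(-14s)/s, so L{f(t)} = 6·e^(-14s)/s

Final answer: 6·e^(-14s)/s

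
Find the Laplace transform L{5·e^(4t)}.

L{e^(at)} = 1/(s-a), so L{e^(4t)} = 1/(s-4). Then L{5·e^(4t)} = 5/(s-4)

Final answer: 5/(s-4)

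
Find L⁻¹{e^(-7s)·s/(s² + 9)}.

L⁻¹{s/(s² + 9)} = cos(3t). By the time shift theorem, L⁻¹{e^(-as)F(s)} = u(t-a)f(t-a) with a=7, so L⁻¹{e^(-7s)·s/(s² + 9)} = u(t-7)·cos(3(t-7))

Final answer: u(t-7)·cos(3(t-7))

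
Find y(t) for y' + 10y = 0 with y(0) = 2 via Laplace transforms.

L{y'} + 10L{y} = 0. sY - 2 + 10Y = 0. Y(s+10) = 2. Y = 2/(s+10)

Final answer: y(t) = 2e^(-10t)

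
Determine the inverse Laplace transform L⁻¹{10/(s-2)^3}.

L⁻¹{n!/(s-a)^(n+1)} = t^n·e^(at) with n=2, a=2. So L⁻¹{2/(s-2)^3} = t^2·e^(2t), and L⁻¹{10/(s-2)^3} = (10/2)·t^2·e^(2t) = 5·t^2·e^(2t)

Final answer: 5·t^2·e^(2t)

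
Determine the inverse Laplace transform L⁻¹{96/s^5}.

L⁻¹{n!/s^(n+1)} = t^n with n=4. So L⁻¹{24/s^5} = t^4, and L⁻¹{96/s^5} = (96/24)·t^4 = 4·t^4

Final answer: 4·t^4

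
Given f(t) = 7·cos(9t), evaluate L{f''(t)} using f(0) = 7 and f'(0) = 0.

F(s) = 7s/(s² + 81). L{f''(t)} = s²F(s) - sf(0) - f'(0) = 7s³/(s² + 81) - 7s = (7s³ - 7s(s² + 81))/(s² + 81) = -567s/(s² + 81)

Final answer: -567s/(s² + 81)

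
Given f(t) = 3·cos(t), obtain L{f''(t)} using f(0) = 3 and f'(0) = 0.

F(s) = 3s/(s² + 1). L{f''(t)} = s²F(s) - sf(0) - f'(0) = 3s³/(s² + 1) - 3s = (3s³ - 3s(s² + 1))/(s² + 1) = -3s/(s² + 1)

Final answer: -3s/(s² + 1)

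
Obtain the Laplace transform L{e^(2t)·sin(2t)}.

L{e^(at)·sin(ωt)} = ω/((s-a)² + ω²), so L{e^(2t)·sin(2t)} = 2/((s-2)² + 4)

Final answer: 2/((s-2)² + 4)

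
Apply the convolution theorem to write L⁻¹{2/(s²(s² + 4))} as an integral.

2/(s²(s² + 4)) = (1/s²)·(2/(s² + 4)) = L{t}·L{sin(2t)}. So f(t) = t*(sin(2t)) = ∫₀ᵗ τ·sin(2(t-τ)) dτ

Final answer: ∫₀ᵗ τ·sin(2(t-τ)) dτ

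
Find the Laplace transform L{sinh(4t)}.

L{sinh(ωt)} = ω/(s² - ω²), so L{sinh(4t)} = 4/(s² - 16)

Final answer: 4/(s² - 16)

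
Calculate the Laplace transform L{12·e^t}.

L{e^(at)} = 1/(s-a), so L{e^t} = 1/(s-1). Then L{12·e^t} = 12/(s-1)

Final answer: 12/(s-1)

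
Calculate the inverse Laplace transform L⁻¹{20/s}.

L⁻¹{c/s} = c, so L⁻¹{20/s} = 20

Final answer: 20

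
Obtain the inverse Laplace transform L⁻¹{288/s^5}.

L⁻¹{n!/s^(n+1)} = t^n with n=4. So L⁻¹{24/s^5} = t^4, and L⁻¹{288/s^5} = (288/24)·t^4 = 12·t^4

Final answer: 12·t^4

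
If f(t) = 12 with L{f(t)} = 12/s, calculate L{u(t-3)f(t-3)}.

Time shift theorem: L{u(t-a)f(t-a)} = e^(-as)F(s). Here a=3, F(s) = 12/s, so L{u(t-3)f(t-3)} = e^(-3s)·12/s

Final answer: e^(-3s)·12/s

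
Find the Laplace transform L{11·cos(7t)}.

L{cos(ωt)} = s/(s² + ω²), so L{cos(7t)} = s/(s² + 49). Then L{11·cos(7t)} = 11·s/(s² + 49) = 11s/(s² + 49)

Final answer: 11s/(s² + 49)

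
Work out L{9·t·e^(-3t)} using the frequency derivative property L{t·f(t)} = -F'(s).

L{e^(-3t)} = 1/(s+3). By frequency derivative: L{t·e^(-3t)} = -d/ds[1/(s+3)] = -(-1)/(s+3)² = 1/(s+3)². Then L{9·t·e^(-3t)} = 9·1/(s+3)² = 9/(s+3)²

Final answer: 9/(s+3)²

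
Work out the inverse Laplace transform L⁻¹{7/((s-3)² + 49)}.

Using frequency shift, L⁻¹{7/((s-3)² + 49)} = e^(3t)·sin(7t)

Final answer: e^(3t)·sin(7t)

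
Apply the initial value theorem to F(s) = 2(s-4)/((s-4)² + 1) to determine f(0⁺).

f(0⁺) = lim_{s→∞} sF(s) = lim_{s→∞} 2s(s-4)/((s-4)² + 1) = 2

Final answer: 2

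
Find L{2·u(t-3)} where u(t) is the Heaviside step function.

L{u(t-a)} = e^(-as)/s. Here a=3, so L{u(t-3)} = e^(-3s)/s, and L{2·u(t-3)} = 2·e^(-3s)/s

Final answer: 2·e^(-3s)/s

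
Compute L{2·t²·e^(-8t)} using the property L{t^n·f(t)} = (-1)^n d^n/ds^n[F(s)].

L{e^(-8t)} = 1/(s+8). d/ds[1/(s+8)] = -1/(s+8)². d²/ds²[1/(s+8)] = 2/(s+8)³. So L{t²·e^(-8t)} = (-1)² · 2/(s+8)³ = 2/(s+8)³. Then L{2·t²·e^(-8t)} = 2·2/(s+8)³ = 4/(s+8)³

Final answer: 4/(s+8)³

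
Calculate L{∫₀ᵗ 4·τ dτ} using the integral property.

L{∫₀ᵗ f(τ)dτ} = F(s)/s with f(t) = 4t. F(s) = 4/s^2, so L{∫₀ᵗ 4·τ dτ} = (4/s^2)/s = 4/s^3. (Check: ∫₀ᵗ 4·τ dτ = 4t^2/2.)

Final answer: 4/s^3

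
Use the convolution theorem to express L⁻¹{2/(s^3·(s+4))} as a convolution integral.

2/(s^3·(s+4)) = (2/s^3)·(1/(s+4)) = L{t^2}·L{e^(-4t)}. So f(t) = t^2*e^(-4t) = ∫₀ᵗ τ^2·e^(-4(t-τ)) dτ

Final answer: ∫₀ᵗ τ^2·e^(-4(t-τ)) dτ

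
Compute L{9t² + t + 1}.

L{9t² + t + 1} = 9·2/s³ + 1/s² + 1/s = 18/s³ + 1/s² + 1/s

Final answer: 18/s³ + 1/s² + 1/s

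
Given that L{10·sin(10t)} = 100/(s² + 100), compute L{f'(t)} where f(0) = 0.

L{f'(t)} = s·F(s) - f(0) = s·100/(s² + 100) - 0 = 100s/(s² + 100)

Final answer: 100s/(s² + 100)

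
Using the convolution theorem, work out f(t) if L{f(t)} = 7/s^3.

7/s^3 = (7/s)·(1/s^2) = L{7}·L{t}. By convolution, f(t) = 7*t = ∫₀ᵗ 7·τ dτ = 7·t²/2

Final answer: 7·t²/2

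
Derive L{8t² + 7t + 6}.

L{8t² + 7t + 6} = 8·2/s³ + 7/s² + 6/s = 16/s³ + 7/s² + 6/s

Final answer: 16/s³ + 7/s² + 6/s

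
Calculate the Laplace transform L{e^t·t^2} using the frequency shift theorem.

L{e^(at)·t^n} = n!/(s-a)^(n+1), so L{e^t·t^2} = 2/(s-1)^3

Final answer: 2/(s-1)^3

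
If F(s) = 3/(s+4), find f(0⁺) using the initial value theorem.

f(0⁺) = lim_{s→∞} s·3/(s+4) = lim_{s→∞} 3s/(s+4) = 3

Final answer: 3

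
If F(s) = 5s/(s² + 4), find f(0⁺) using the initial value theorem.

f(0⁺) = lim_{s→∞} s·5s/(s² + 4) = lim_{s→∞} 5s²/(s² + 4) = 5

Final answer: 5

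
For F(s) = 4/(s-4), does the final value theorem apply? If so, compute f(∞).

sF(s) = 4s/(s-4) has a pole at s = 4 in the right half-plane. Theorem does NOT apply (unstable system; f(t) = 4·e^(4t) grows without bound).

Final answer: Not applicable (unstable)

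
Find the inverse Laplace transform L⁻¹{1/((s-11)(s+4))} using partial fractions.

Decompose: A/(s-11) + B/(s+4). A = 1/15, B = -1/15. f(t) = (e^(11t) - e^(-4t))/15

Final answer: (e^(11t) - e^(-4t))/15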